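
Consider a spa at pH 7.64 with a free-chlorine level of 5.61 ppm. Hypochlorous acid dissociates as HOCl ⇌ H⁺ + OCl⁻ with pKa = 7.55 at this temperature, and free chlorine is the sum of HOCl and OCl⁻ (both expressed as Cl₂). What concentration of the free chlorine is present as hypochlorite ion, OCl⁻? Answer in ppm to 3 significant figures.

3.09 ppm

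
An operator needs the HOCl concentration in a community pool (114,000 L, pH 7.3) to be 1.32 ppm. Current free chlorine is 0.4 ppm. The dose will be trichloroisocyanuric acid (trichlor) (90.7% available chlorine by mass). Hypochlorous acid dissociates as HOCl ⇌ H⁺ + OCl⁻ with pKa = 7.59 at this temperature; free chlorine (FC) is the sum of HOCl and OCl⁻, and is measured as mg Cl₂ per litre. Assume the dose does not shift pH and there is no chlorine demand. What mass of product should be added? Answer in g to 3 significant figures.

201 g

[OCl⁻]/[HOCl] = 10^(pH − pKa) = 10^(7.3 − 7.59) = 0.5129; fraction as HOCl = 1/(1 + 0.5129) = 0.661.
Free chlorine required for 1.32 ppm HOCl: 1.32 / 0.661 = 1.997 ppm.
FC to add: 1.997 − 0.4 = 1.597 mg/L as Cl₂.
Cl₂ equivalent: 1.597 mg/L × 114,000 L = 182.1 g.
Product at 90.7% available Cl: 182.1 / 0.907 = 200.7 g.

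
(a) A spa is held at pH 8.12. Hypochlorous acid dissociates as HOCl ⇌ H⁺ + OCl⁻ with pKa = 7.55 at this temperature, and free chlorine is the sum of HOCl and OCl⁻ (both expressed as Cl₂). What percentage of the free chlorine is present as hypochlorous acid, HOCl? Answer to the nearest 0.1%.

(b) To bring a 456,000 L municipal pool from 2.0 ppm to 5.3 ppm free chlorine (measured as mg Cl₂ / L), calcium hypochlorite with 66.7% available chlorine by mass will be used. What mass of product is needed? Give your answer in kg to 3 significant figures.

(a) [OCl⁻]/[HOCl] = 10^(pH − pKa) = 10^(8.12 − 7.55) = 10^0.57 = 3.715.
(a) Fraction as HOCl = 1 / (1 + 3.715) = 0.2121.

(b) Chlorine deficit: 5.3 − 2.0 = 3.3 ppm = 3.3 mg/L as Cl₂.
(b) Cl₂ equivalent needed: 3.3 mg/L × 456,000 L = 1,505,000 mg = 1505 g.
(b) Product at 66.7% available chlorine: 1505 / 0.667 = 2256 g.

(a) 21.2%; (b) 2.26 kg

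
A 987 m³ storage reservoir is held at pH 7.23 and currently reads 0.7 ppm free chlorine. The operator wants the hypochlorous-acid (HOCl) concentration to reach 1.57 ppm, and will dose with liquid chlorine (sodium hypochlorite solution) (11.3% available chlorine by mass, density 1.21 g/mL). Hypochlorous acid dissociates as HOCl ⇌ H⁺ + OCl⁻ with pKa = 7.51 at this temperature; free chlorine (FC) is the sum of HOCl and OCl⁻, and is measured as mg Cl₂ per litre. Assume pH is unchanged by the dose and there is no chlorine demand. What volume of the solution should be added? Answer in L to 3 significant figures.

12.2 L

Volume: 987 m³ = 987,000 L.
[OCl⁻]/[HOCl] = 10^(pH − pKa) = 10^(7.23 − 7.51) = 0.5248; fraction as HOCl = 1/(1 + 0.5248) = 0.6558.
Free chlorine required for 1.57 ppm HOCl: 1.57 / 0.6558 = 2.394 ppm.
FC to add: 2.394 − 0.7 = 1.694 mg/L as Cl₂.
Cl₂ equivalent: 1.694 mg/L × 987,000 L = 1672 g.
Product at 11.3% available Cl: 1672 / 0.113 = 14,800 g.
Volume: 14,800 g ÷ 1.21 g/mL = 12,230 mL.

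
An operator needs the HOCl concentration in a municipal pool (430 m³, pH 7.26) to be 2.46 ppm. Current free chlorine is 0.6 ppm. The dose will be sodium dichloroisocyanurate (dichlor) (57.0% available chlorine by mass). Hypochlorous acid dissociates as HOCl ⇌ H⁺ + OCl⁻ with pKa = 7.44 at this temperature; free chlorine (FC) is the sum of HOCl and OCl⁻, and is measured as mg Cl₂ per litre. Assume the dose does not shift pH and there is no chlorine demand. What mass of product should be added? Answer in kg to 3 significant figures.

2.63 kg

Volume: 430 m³ = 430,000 L.
[OCl⁻]/[HOCl] = 10^(pH − pKa) = 10^(7.26 − 7.44) = 0.6607; fraction as HOCl = 1/(1 + 0.6607) = 0.6022.
Free chlorine required for 2.46 ppm HOCl: 2.46 / 0.6022 = 4.085 ppm.
FC to add: 4.085 − 0.6 = 3.485 mg/L as Cl₂.
Cl₂ equivalent: 3.485 mg/L × 430,000 L = 1499 g.
Product at 57.0% available Cl: 1499 / 0.57 = 2629 g.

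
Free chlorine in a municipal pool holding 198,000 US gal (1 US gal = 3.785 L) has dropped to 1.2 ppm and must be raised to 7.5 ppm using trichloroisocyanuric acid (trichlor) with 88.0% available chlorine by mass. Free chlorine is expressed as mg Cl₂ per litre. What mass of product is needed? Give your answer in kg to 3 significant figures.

5.37 kg

Volume: 198,000 US gal × 3.785 L/gal = 749,430 L.
Chlorine deficit: 7.5 − 1.2 = 6.3 ppm = 6.3 mg/L as Cl₂.
Cl₂ equivalent needed: 6.3 mg/L × 749,430 L = 4,721,000 mg = 4721 g.
Product at 88.0% available chlorine: 4721 / 0.88 = 5365 g.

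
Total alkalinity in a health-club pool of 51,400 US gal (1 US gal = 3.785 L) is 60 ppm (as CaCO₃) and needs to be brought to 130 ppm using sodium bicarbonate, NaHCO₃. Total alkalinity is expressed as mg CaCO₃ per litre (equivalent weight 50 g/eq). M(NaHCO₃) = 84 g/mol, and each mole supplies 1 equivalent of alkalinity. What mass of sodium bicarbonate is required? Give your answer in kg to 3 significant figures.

22.9 kg

Volume: 51,400 US gal × 3.785 L/gal = 194,549 L.
Alkalinity to add: (130 − 60) = 70 mg/L as CaCO₃ × 194,549 L = 13,620 g as CaCO₃.
Equivalents: 13,620 g ÷ 50 g/eq = 272.4 eq.
NaHCO₃ supplies 1 eq per mole → 272.4 mol.
Mass: 272.4 mol × 84 g/mol = 22,880 g.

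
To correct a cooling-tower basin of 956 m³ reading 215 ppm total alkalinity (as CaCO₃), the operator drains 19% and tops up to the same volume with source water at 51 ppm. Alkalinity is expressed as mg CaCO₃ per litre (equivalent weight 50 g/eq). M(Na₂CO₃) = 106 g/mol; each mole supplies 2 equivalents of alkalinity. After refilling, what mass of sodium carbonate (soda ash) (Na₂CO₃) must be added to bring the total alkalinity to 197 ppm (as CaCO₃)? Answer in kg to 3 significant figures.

Volume: 956 m³ = 956,000 L.
After draining 19% and refilling: 215 × 0.81 + 51 × 0.19 = 183.84 ppm.
Deficit to target: 197 − 183.84 = 13.16 mg/L.
As CaCO₃: 13.16 mg/L × 956,000 L = 12,580 g; ÷ 50 g/eq ÷ 2 = 125.8 mol Na₂CO₃.
Mass: 125.8 × 106 = 13,340 g.

13.3 kg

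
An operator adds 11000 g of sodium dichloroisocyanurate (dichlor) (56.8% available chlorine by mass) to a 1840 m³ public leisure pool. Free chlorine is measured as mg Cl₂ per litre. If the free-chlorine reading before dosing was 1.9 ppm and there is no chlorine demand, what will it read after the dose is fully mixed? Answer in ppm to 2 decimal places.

Volume: 1840 m³ = 1,840,000 L.
Available chlorine delivered: 11,000 g × 0.568 = 6248 g as Cl₂.
Concentration rise: 6248 g / 1,840,000 L = 3.396 mg/L = 3.40 ppm.
Final FC: 1.9 + 3.40 = 5.30 ppm.

5.30 ppm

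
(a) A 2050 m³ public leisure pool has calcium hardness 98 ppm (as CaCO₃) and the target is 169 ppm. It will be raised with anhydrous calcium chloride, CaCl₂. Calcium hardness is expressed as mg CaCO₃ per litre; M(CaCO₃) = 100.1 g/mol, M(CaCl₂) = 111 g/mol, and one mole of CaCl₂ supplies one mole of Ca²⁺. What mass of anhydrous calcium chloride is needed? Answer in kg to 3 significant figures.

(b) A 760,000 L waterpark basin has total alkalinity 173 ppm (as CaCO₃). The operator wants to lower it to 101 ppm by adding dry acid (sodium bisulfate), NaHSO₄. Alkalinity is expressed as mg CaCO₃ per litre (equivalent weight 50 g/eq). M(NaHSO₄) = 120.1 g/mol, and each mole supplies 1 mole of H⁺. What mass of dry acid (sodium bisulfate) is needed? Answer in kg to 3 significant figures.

(a) 161 kg; (b) 131 kg

(a) Volume: 2050 m³ = 2,050,000 L.
(a) Hardness to add: (169 − 98) = 71 mg/L as CaCO₃ × 2,050,000 L = 145,600 g as CaCO₃.
(a) Moles of Ca²⁺ (1 mol Ca²⁺ ≡ 1 mol CaCO₃): 145,600 / 100.1 g/mol = 1454 mol.
(a) Mass of CaCl₂: 1454 × 111 = 161,400 g.

(b) Alkalinity to neutralize: (173 − 101) = 72 mg/L as CaCO₃ × 760,000 L = 54,720 g as CaCO₃.
(b) Equivalents of H⁺ required: 54,720 ÷ 50 g/eq = 1094 eq = 1094 mol NaHSO₄.
(b) Mass of NaHSO₄: 1094 × 120.1 = 131,400 g.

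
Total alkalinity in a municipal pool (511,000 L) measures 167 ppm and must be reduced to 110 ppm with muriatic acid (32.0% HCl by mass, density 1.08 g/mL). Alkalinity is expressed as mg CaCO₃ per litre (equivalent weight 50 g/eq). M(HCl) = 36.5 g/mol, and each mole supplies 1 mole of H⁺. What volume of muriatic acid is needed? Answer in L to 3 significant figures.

61.5 L

Alkalinity to neutralize: (167 − 110) = 57 mg/L as CaCO₃ × 511,000 L = 29,130 g as CaCO₃.
Equivalents of H⁺ required: 29,130 ÷ 50 g/eq = 582.5 eq = 582.5 mol HCl.
Mass of HCl: 582.5 × 36.5 = 21,260 g.
Mass of 32.0% solution: 21,260 / 0.32 = 66,450 g.
Volume: 66,450 g ÷ 1.08 g/mL = 61,520 mL.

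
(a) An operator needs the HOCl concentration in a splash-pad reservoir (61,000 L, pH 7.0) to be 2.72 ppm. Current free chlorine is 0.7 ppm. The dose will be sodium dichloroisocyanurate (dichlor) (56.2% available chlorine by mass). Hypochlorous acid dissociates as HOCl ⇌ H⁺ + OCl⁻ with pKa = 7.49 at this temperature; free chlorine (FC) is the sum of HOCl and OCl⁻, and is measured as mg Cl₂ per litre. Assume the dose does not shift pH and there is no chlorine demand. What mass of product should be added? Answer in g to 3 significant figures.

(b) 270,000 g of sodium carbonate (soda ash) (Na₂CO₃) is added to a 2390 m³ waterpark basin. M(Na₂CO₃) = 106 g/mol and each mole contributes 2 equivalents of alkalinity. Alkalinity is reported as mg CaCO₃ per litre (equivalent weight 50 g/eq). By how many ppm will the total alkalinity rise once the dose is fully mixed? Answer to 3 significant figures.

(a) 315 g; (b) 107 ppm

(a) [OCl⁻]/[HOCl] = 10^(pH − pKa) = 10^(7.0 − 7.49) = 0.3236; fraction as HOCl = 1/(1 + 0.3236) = 0.7555.
(a) Free chlorine required for 2.72 ppm HOCl: 2.72 / 0.7555 = 3.6 ppm.
(a) FC to add: 3.6 − 0.7 = 2.9 mg/L as Cl₂.
(a) Cl₂ equivalent: 2.9 mg/L × 61,000 L = 176.9 g.
(a) Product at 56.2% available Cl: 176.9 / 0.562 = 314.8 g.

(b) Volume: 2390 m³ = 2,390,000 L.
(b) Moles of Na₂CO₃: 270,000 g ÷ 106 g/mol = 2547 mol → 5094 eq of alkalinity.
(b) As CaCO₃: 5094 eq × 50 g/eq = 254,700 g.
(b) Rise: 254,700 g / 2,390,000 L × 1000 = 106.6 mg/L.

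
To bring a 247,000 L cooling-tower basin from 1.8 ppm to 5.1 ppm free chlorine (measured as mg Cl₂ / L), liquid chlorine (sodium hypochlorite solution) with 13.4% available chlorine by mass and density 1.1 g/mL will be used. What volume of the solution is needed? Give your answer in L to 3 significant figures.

Chlorine deficit: 5.1 − 1.8 = 3.3 ppm = 3.3 mg/L as Cl₂.
Cl₂ equivalent needed: 3.3 mg/L × 247,000 L = 815,100 mg = 815.1 g.
Product at 13.4% available chlorine: 815.1 / 0.134 = 6083 g.
Volume at density 1.1 g/mL: 6083 g ÷ 1.1 g/mL = 5530 mL.

5.53 L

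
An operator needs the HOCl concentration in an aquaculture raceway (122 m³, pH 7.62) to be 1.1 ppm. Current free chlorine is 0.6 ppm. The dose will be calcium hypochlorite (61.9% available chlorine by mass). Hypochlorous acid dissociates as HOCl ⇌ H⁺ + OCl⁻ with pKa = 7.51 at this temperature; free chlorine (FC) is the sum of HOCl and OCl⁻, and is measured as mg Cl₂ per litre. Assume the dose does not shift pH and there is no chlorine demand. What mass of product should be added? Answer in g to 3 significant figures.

Volume: 122 m³ = 122,000 L.
[OCl⁻]/[HOCl] = 10^(pH − pKa) = 10^(7.62 − 7.51) = 1.288; fraction as HOCl = 1/(1 + 1.288) = 0.437.
Free chlorine required for 1.1 ppm HOCl: 1.1 / 0.437 = 2.517 ppm.
FC to add: 2.517 − 0.6 = 1.917 mg/L as Cl₂.
Cl₂ equivalent: 1.917 mg/L × 122,000 L = 233.9 g.
Product at 61.9% available Cl: 233.9 / 0.619 = 377.8 g.

378 g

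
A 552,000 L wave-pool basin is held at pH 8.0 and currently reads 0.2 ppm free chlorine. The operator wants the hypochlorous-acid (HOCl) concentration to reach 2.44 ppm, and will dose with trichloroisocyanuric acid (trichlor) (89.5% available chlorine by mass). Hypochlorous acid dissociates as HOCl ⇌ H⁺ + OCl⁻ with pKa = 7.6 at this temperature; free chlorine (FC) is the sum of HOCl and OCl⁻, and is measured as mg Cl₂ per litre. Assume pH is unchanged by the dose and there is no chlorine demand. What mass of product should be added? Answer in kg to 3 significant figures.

[OCl⁻]/[HOCl] = 10^(pH − pKa) = 10^(8.0 − 7.6) = 2.512; fraction as HOCl = 1/(1 + 2.512) = 0.2847.
Free chlorine required for 2.44 ppm HOCl: 2.44 / 0.2847 = 8.569 ppm.
FC to add: 8.569 − 0.2 = 8.369 mg/L as Cl₂.
Cl₂ equivalent: 8.369 mg/L × 552,000 L = 4620 g.
Product at 89.5% available Cl: 4620 / 0.895 = 5162 g.

5.16 kg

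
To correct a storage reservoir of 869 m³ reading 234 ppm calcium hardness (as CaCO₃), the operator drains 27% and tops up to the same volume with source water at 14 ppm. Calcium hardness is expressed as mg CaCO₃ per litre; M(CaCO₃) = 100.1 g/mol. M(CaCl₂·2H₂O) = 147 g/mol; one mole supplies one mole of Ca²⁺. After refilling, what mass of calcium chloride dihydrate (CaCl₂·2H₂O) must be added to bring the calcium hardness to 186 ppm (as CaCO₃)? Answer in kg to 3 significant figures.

14.5 kg

Volume: 869 m³ = 869,000 L.
After draining 27% and refilling: 234 × 0.73 + 14 × 0.27 = 174.6 ppm.
Deficit to target: 186 − 174.6 = 11.4 mg/L.
As CaCO₃: 11.4 mg/L × 869,000 L = 9907 g; ÷ 100.1 = 98.97 mol Ca²⁺.
Mass: 98.97 × 147 = 14,550 g.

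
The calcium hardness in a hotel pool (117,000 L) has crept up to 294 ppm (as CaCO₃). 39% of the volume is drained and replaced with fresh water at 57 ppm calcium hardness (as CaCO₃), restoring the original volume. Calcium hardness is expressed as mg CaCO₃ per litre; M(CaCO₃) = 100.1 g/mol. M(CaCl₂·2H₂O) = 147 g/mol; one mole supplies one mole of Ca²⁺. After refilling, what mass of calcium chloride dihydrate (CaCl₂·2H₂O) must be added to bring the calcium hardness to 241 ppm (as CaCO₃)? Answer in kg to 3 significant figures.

After draining 39% and refilling: 294 × 0.61 + 57 × 0.39 = 201.57 ppm.
Deficit to target: 241 − 201.57 = 39.43 mg/L.
As CaCO₃: 39.43 mg/L × 117,000 L = 4613 g; ÷ 100.1 = 46.09 mol Ca²⁺.
Mass: 46.09 × 147 = 6775 g.

6.77 kg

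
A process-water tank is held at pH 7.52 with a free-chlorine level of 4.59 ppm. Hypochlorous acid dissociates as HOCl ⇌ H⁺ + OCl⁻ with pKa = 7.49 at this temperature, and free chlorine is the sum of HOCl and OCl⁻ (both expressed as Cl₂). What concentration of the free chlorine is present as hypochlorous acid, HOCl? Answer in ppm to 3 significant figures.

2.22 ppm

[OCl⁻]/[HOCl] = 10^(pH − pKa) = 10^(7.52 − 7.49) = 10^0.03 = 1.072.
Fraction as HOCl = 1 / (1 + 1.072) = 0.4827.
HOCl = 0.4827 × 4.59 ppm = 2.216 ppm.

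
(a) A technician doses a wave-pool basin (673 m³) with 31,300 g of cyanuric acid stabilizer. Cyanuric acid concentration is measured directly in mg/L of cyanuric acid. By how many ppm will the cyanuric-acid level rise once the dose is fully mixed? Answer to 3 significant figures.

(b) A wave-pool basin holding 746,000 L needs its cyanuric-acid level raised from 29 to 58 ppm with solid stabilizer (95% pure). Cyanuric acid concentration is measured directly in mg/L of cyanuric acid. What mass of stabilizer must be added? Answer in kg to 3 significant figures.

(a) 46.5 ppm; (b) 22.8 kg

(a) Volume: 673 m³ = 673,000 L.
(a) Rise: 31,300 g / 673,000 L × 1000 = 46.51 mg/L.

(b) CYA to add: (58 − 29) = 29 mg/L × 746,000 L = 21,630 g cyanuric acid.
(b) At 95% purity: 21,630 / 0.95 = 22,770 g product.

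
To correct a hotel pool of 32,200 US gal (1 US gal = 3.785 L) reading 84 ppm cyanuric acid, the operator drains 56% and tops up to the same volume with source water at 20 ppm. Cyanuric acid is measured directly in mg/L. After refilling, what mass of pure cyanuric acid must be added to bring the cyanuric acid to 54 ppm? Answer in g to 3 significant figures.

712 g

Volume: 32,200 US gal × 3.785 L/gal = 121,877 L.
After draining 56% and refilling: 84 × 0.44 + 20 × 0.56 = 48.16 ppm.
Deficit to target: 54 − 48.16 = 5.84 mg/L.
Mass: 5.84 mg/L × 121,877 L = 711.8 g cyanuric acid.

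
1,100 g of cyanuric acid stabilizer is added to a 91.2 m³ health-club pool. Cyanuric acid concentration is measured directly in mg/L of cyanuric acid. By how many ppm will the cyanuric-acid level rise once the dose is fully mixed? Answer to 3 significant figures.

Volume: 91.2 m³ = 91,200 L.
Rise: 1,100 g / 91,200 L × 1000 = 12.06 mg/L.

12.1 ppm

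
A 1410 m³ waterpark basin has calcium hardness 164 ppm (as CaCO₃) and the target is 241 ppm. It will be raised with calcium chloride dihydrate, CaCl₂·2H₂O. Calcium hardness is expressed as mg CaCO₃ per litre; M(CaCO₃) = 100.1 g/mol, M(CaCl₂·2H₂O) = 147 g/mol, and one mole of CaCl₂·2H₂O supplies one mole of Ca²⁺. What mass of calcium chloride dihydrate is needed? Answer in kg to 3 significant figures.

159 kg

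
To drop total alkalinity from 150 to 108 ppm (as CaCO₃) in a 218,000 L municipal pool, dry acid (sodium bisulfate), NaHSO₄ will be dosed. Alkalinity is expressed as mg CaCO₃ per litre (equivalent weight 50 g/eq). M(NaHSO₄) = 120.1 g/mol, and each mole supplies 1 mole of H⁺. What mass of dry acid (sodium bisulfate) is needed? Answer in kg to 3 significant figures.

22.0 kg

Alkalinity to neutralize: (150 − 108) = 42 mg/L as CaCO₃ × 218,000 L = 9156 g as CaCO₃.
Equivalents of H⁺ required: 9156 ÷ 50 g/eq = 183.1 eq = 183.1 mol NaHSO₄.
Mass of NaHSO₄: 183.1 × 120.1 = 21,990 g.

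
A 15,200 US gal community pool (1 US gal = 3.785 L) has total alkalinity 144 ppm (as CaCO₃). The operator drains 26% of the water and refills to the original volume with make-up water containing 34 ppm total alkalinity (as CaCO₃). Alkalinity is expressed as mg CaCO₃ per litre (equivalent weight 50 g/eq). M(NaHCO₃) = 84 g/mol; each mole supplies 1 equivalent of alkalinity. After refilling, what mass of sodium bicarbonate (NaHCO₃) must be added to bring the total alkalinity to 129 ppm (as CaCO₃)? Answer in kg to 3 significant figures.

Volume: 15,200 US gal × 3.785 L/gal = 57,532 L.
After draining 26% and refilling: 144 × 0.74 + 34 × 0.26 = 115.4 ppm.
Deficit to target: 129 − 115.4 = 13.6 mg/L.
As CaCO₃: 13.6 mg/L × 57,532 L = 782.4 g; ÷ 50 g/eq ÷ 1 = 15.65 mol NaHCO₃.
Mass: 15.65 × 84 = 1314 g.

1.31 kg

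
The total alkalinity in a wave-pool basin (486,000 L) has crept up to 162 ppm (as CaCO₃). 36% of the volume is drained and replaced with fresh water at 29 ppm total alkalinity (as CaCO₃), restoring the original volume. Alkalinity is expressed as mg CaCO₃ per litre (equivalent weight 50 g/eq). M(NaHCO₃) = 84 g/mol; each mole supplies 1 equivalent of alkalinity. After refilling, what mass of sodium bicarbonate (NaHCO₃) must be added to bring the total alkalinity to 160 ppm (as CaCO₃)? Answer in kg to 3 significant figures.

37.5 kg

After draining 36% and refilling: 162 × 0.64 + 29 × 0.36 = 114.12 ppm.
Deficit to target: 160 − 114.12 = 45.88 mg/L.
As CaCO₃: 45.88 mg/L × 486,000 L = 22,300 g; ÷ 50 g/eq ÷ 1 = 446 mol NaHCO₃.
Mass: 446 × 84 = 37,460 g.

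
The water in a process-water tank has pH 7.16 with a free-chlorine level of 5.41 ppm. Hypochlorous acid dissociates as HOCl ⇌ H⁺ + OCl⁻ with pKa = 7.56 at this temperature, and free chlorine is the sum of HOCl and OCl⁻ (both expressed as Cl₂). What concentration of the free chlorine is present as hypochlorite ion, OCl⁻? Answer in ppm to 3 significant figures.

[OCl⁻]/[HOCl] = 10^(pH − pKa) = 10^(7.16 − 7.56) = 10^-0.40 = 0.3981.
Fraction as HOCl = 1 / (1 + 0.3981) = 0.7153.
OCl⁻ = (1 − 0.7153) × 5.41 ppm = 1.54 ppm.

1.54 ppm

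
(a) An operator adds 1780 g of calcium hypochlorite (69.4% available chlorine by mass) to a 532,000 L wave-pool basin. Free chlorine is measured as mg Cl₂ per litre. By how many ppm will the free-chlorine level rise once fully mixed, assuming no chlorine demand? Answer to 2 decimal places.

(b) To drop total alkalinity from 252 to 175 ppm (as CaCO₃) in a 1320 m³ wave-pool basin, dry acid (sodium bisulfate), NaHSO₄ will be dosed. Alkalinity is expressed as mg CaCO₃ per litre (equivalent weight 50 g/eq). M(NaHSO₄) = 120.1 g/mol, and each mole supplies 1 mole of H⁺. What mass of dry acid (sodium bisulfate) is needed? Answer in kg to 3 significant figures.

(a) 2.32 ppm; (b) 244 kg

(a) Available chlorine delivered: 1780 g × 0.694 = 1235 g as Cl₂.
(a) Concentration rise: 1235 g / 532,000 L = 2.322 mg/L = 2.32 ppm.

(b) Volume: 1320 m³ = 1,320,000 L.
(b) Alkalinity to neutralize: (252 − 175) = 77 mg/L as CaCO₃ × 1,320,000 L = 101,600 g as CaCO₃.
(b) Equivalents of H⁺ required: 101,600 ÷ 50 g/eq = 2033 eq = 2033 mol NaHSO₄.
(b) Mass of NaHSO₄: 2033 × 120.1 = 244,100 g.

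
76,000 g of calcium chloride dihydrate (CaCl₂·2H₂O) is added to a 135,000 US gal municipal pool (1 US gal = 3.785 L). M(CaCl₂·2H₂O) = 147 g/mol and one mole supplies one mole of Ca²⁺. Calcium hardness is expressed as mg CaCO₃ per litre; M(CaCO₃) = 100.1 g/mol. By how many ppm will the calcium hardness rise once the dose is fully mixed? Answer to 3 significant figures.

Volume: 135,000 US gal × 3.785 L/gal = 510,975 L.
Moles of Ca²⁺: 76,000 g ÷ 147 g/mol = 517 mol.
As CaCO₃: 517 mol × 100.1 g/mol = 51,750 g.
Rise: 51,750 g / 510,975 L × 1000 = 101.3 mg/L.

101 ppm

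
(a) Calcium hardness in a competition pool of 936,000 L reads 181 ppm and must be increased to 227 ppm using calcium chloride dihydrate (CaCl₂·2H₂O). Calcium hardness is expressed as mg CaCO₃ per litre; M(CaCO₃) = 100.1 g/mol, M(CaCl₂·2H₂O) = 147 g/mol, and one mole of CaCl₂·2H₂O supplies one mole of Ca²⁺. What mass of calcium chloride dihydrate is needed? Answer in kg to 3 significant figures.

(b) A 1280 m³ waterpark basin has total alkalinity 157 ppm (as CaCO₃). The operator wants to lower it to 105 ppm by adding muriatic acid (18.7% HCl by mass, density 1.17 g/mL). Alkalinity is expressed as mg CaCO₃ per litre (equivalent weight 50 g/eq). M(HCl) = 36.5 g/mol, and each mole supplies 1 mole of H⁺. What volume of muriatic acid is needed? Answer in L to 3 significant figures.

(a) Hardness to add: (227 − 181) = 46 mg/L as CaCO₃ × 936,000 L = 43,060 g as CaCO₃.
(a) Moles of Ca²⁺ (1 mol Ca²⁺ ≡ 1 mol CaCO₃): 43,060 / 100.1 g/mol = 430.1 mol.
(a) Mass of CaCl₂·2H₂O: 430.1 × 147 = 63,230 g.

(b) Volume: 1280 m³ = 1,280,000 L.
(b) Alkalinity to neutralize: (157 − 105) = 52 mg/L as CaCO₃ × 1,280,000 L = 66,560 g as CaCO₃.
(b) Equivalents of H⁺ required: 66,560 ÷ 50 g/eq = 1331 eq = 1331 mol HCl.
(b) Mass of HCl: 1331 × 36.5 = 48,590 g.
(b) Mass of 18.7% solution: 48,590 / 0.187 = 259,800 g.
(b) Volume: 259,800 g ÷ 1.17 g/mL = 222,100 mL.

(a) 63.2 kg; (b) 222 L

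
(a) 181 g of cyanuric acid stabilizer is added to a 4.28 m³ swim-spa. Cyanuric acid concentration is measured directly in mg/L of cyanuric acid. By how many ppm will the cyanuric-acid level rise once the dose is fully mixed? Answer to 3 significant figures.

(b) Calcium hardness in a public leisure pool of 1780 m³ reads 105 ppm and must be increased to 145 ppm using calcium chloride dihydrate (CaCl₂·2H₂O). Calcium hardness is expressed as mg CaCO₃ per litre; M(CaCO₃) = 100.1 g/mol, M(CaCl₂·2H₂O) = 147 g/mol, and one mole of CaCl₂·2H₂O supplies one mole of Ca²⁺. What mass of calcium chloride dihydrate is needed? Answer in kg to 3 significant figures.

(a) 42.3 ppm; (b) 105 kg

(a) Volume: 4.28 m³ = 4,280 L.
(a) Rise: 181 g / 4,280 L × 1000 = 42.29 mg/L.

(b) Volume: 1780 m³ = 1,780,000 L.
(b) Hardness to add: (145 − 105) = 40 mg/L as CaCO₃ × 1,780,000 L = 71,200 g as CaCO₃.
(b) Moles of Ca²⁺ (1 mol Ca²⁺ ≡ 1 mol CaCO₃): 71,200 / 100.1 g/mol = 711.3 mol.
(b) Mass of CaCl₂·2H₂O: 711.3 × 147 = 104,600 g.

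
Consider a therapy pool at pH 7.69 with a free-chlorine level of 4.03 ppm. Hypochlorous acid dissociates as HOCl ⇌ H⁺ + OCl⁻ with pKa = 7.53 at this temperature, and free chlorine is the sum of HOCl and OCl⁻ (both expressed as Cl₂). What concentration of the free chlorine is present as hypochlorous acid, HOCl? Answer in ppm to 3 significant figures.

[OCl⁻]/[HOCl] = 10^(pH − pKa) = 10^(7.69 − 7.53) = 10^0.16 = 1.445.
Fraction as HOCl = 1 / (1 + 1.445) = 0.4089.
HOCl = 0.4089 × 4.03 ppm = 1.648 ppm.

1.65 ppm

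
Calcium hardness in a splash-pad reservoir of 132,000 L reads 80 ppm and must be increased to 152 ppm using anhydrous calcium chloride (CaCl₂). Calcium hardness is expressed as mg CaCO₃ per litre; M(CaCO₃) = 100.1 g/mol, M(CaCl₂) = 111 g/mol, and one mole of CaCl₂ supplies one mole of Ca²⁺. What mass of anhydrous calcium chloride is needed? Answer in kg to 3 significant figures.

10.5 kg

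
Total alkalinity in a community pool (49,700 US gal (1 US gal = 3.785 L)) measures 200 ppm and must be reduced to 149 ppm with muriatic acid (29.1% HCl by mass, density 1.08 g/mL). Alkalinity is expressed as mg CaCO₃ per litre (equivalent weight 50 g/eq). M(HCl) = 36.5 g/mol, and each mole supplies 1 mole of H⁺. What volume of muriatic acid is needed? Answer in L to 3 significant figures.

Volume: 49,700 US gal × 3.785 L/gal = 188,114 L.
Alkalinity to neutralize: (200 − 149) = 51 mg/L as CaCO₃ × 188,114 L = 9594 g as CaCO₃.
Equivalents of H⁺ required: 9594 ÷ 50 g/eq = 191.9 eq = 191.9 mol HCl.
Mass of HCl: 191.9 × 36.5 = 7004 g.
Mass of 29.1% solution: 7004 / 0.291 = 24,070 g.
Volume: 24,070 g ÷ 1.08 g/mL = 22,280 mL.

22.3 L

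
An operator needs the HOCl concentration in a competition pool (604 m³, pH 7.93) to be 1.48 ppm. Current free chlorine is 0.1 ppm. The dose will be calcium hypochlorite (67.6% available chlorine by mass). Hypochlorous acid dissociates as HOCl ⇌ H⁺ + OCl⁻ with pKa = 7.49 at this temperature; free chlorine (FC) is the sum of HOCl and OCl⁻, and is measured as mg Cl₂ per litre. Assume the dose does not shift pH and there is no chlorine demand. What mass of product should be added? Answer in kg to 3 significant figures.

Volume: 604 m³ = 604,000 L.
[OCl⁻]/[HOCl] = 10^(pH − pKa) = 10^(7.93 − 7.49) = 2.754; fraction as HOCl = 1/(1 + 2.754) = 0.2664.
Free chlorine required for 1.48 ppm HOCl: 1.48 / 0.2664 = 5.556 ppm.
FC to add: 5.556 − 0.1 = 5.456 mg/L as Cl₂.
Cl₂ equivalent: 5.456 mg/L × 604,000 L = 3296 g.
Product at 67.6% available Cl: 3296 / 0.676 = 4875 g.

4.88 kg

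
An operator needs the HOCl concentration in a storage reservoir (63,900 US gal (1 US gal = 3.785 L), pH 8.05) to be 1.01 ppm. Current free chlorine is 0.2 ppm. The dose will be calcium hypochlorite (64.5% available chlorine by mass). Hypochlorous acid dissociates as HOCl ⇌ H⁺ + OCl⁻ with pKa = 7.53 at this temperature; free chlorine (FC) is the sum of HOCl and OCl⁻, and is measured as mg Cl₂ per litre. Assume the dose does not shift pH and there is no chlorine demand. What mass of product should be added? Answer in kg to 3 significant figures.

1.56 kg

Volume: 63,900 US gal × 3.785 L/gal = 241,862 L.
[OCl⁻]/[HOCl] = 10^(pH − pKa) = 10^(8.05 − 7.53) = 3.311; fraction as HOCl = 1/(1 + 3.311) = 0.2319.
Free chlorine required for 1.01 ppm HOCl: 1.01 / 0.2319 = 4.354 ppm.
FC to add: 4.354 − 0.2 = 4.154 mg/L as Cl₂.
Cl₂ equivalent: 4.154 mg/L × 241,862 L = 1005 g.
Product at 64.5% available Cl: 1005 / 0.645 = 1558 g.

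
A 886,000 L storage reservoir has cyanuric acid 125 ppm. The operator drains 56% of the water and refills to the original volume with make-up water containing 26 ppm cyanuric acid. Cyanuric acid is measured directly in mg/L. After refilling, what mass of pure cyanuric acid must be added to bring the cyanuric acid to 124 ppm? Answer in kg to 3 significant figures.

48.2 kg

After draining 56% and refilling: 125 × 0.44 + 26 × 0.56 = 69.56 ppm.
Deficit to target: 124 − 69.56 = 54.44 mg/L.
Mass: 54.44 mg/L × 886,000 L = 48,230 g cyanuric acid.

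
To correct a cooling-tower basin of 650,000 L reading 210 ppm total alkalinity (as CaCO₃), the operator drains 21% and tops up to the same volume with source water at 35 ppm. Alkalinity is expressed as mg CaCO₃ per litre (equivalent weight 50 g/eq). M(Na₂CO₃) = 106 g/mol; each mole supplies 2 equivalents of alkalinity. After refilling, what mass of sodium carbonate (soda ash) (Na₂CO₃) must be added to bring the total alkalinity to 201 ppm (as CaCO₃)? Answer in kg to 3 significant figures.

19.1 kg

After draining 21% and refilling: 210 × 0.79 + 35 × 0.21 = 173.25 ppm.
Deficit to target: 201 − 173.25 = 27.75 mg/L.
As CaCO₃: 27.75 mg/L × 650,000 L = 18,040 g; ÷ 50 g/eq ÷ 2 = 180.4 mol Na₂CO₃.
Mass: 180.4 × 106 = 19,120 g.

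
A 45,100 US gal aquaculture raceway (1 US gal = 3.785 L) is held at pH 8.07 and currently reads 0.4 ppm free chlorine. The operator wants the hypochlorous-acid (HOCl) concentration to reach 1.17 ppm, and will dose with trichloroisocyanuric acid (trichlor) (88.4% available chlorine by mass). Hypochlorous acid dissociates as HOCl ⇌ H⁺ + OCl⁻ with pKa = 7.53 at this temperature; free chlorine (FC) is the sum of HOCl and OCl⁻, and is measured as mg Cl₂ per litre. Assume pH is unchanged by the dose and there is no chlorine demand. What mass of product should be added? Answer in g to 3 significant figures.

932 g

Volume: 45,100 US gal × 3.785 L/gal = 170,704 L.
[OCl⁻]/[HOCl] = 10^(pH − pKa) = 10^(8.07 − 7.53) = 3.467; fraction as HOCl = 1/(1 + 3.467) = 0.2238.
Free chlorine required for 1.17 ppm HOCl: 1.17 / 0.2238 = 5.227 ppm.
FC to add: 5.227 − 0.4 = 4.827 mg/L as Cl₂.
Cl₂ equivalent: 4.827 mg/L × 170,704 L = 824 g.
Product at 88.4% available Cl: 824 / 0.884 = 932.1 g.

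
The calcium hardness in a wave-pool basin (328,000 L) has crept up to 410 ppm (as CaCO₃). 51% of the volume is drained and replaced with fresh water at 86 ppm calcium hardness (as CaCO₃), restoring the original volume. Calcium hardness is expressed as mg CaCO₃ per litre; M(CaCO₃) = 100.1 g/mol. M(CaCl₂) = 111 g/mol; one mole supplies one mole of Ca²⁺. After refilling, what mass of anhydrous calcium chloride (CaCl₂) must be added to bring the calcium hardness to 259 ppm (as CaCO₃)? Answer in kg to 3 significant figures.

After draining 51% and refilling: 410 × 0.49 + 86 × 0.51 = 244.76 ppm.
Deficit to target: 259 − 244.76 = 14.24 mg/L.
As CaCO₃: 14.24 mg/L × 328,000 L = 4671 g; ÷ 100.1 = 46.66 mol Ca²⁺.
Mass: 46.66 × 111 = 5179 g.

5.18 kg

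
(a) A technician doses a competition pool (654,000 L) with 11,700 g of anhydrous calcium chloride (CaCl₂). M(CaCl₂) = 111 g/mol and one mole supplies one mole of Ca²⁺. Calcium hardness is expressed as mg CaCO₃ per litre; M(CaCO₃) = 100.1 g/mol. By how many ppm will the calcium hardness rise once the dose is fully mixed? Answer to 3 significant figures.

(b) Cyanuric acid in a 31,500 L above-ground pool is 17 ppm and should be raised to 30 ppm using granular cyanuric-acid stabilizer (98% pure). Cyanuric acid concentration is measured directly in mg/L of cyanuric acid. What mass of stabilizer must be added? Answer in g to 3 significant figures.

(a) Moles of Ca²⁺: 11,700 g ÷ 111 g/mol = 105.4 mol.
(a) As CaCO₃: 105.4 mol × 100.1 g/mol = 10,550 g.
(a) Rise: 10,550 g / 654,000 L × 1000 = 16.13 mg/L.

(b) CYA to add: (30 − 17) = 13 mg/L × 31,500 L = 409.5 g cyanuric acid.
(b) At 98% purity: 409.5 / 0.98 = 417.9 g product.

(a) 16.1 ppm; (b) 418 g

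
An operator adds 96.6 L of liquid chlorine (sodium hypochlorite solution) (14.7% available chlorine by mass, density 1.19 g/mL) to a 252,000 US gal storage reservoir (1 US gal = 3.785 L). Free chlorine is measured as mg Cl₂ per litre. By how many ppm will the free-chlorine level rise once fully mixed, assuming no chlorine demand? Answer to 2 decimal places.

17.72 ppm

Volume: 252,000 US gal × 3.785 L/gal = 953,820 L.
Mass of solution: 96.6 L × 1000 mL/L × 1.19 g/mL = 115,000 g.
Available chlorine delivered: 115,000 g × 0.147 = 16,900 g as Cl₂.
Concentration rise: 16,900 g / 953,820 L = 17.72 mg/L = 17.72 ppm.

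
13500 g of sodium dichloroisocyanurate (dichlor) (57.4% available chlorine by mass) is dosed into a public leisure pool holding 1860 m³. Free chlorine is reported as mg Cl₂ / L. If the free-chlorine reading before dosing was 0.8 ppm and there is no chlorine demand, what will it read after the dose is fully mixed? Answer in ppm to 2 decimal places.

Volume: 1860 m³ = 1,860,000 L.
Available chlorine delivered: 13,500 g × 0.574 = 7749 g as Cl₂.
Concentration rise: 7749 g / 1,860,000 L = 4.166 mg/L = 4.17 ppm.
Final FC: 0.8 + 4.17 = 4.97 ppm.

4.97 ppm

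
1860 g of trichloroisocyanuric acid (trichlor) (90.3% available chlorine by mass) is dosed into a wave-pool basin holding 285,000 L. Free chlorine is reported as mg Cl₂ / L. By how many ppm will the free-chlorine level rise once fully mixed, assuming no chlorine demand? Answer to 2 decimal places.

5.89 ppm

Available chlorine delivered: 1860 g × 0.903 = 1680 g as Cl₂.
Concentration rise: 1680 g / 285,000 L = 5.893 mg/L = 5.89 ppm.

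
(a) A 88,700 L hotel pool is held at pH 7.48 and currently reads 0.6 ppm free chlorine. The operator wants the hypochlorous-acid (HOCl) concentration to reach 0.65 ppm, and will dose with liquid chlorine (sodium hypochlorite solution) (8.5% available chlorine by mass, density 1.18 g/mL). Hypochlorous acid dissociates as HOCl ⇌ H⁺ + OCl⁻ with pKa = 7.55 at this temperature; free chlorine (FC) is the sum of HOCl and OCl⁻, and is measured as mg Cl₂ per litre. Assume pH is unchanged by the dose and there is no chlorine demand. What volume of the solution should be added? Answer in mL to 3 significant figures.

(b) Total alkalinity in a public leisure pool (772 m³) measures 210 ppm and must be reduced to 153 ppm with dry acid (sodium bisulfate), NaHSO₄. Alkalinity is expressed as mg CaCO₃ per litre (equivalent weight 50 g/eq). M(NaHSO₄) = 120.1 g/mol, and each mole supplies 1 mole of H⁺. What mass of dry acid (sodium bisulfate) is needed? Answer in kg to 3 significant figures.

(a) [OCl⁻]/[HOCl] = 10^(pH − pKa) = 10^(7.48 − 7.55) = 0.8511; fraction as HOCl = 1/(1 + 0.8511) = 0.5402.
(a) Free chlorine required for 0.65 ppm HOCl: 0.65 / 0.5402 = 1.203 ppm.
(a) FC to add: 1.203 − 0.6 = 0.6032 mg/L as Cl₂.
(a) Cl₂ equivalent: 0.6032 mg/L × 88,700 L = 53.51 g.
(a) Product at 8.5% available Cl: 53.51 / 0.085 = 629.5 g.
(a) Volume: 629.5 g ÷ 1.18 g/mL = 533.5 mL.

(b) Volume: 772 m³ = 772,000 L.
(b) Alkalinity to neutralize: (210 − 153) = 57 mg/L as CaCO₃ × 772,000 L = 44,000 g as CaCO₃.
(b) Equivalents of H⁺ required: 44,000 ÷ 50 g/eq = 880.1 eq = 880.1 mol NaHSO₄.
(b) Mass of NaHSO₄: 880.1 × 120.1 = 105,700 g.

(a) 533 mL; (b) 106 kg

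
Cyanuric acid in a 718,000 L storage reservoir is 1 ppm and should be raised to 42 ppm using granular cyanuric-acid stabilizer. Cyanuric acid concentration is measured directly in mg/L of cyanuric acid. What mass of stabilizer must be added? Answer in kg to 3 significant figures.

29.4 kg

CYA to add: (42 − 1) = 41 mg/L × 718,000 L = 29,440 g cyanuric acid.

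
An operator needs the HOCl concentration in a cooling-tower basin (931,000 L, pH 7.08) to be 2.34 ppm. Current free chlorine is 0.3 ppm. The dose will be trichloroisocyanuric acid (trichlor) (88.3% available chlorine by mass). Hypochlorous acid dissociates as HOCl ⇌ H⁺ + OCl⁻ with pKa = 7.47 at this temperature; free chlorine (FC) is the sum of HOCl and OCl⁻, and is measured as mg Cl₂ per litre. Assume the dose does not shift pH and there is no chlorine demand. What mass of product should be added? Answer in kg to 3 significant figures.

3.16 kg

[OCl⁻]/[HOCl] = 10^(pH − pKa) = 10^(7.08 − 7.47) = 0.4074; fraction as HOCl = 1/(1 + 0.4074) = 0.7105.
Free chlorine required for 2.34 ppm HOCl: 2.34 / 0.7105 = 3.293 ppm.
FC to add: 3.293 − 0.3 = 2.993 mg/L as Cl₂.
Cl₂ equivalent: 2.993 mg/L × 931,000 L = 2787 g.
Product at 88.3% available Cl: 2787 / 0.883 = 3156 g.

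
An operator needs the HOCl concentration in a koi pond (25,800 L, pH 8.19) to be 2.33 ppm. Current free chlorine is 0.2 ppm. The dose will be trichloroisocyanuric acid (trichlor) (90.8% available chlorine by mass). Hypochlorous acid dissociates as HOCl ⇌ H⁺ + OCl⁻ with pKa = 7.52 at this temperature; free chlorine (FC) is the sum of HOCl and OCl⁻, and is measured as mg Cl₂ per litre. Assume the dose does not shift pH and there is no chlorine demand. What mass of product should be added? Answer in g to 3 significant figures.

370 g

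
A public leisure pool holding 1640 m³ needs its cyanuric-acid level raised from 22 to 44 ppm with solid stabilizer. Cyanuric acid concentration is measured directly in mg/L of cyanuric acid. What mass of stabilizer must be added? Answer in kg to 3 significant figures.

36.1 kg

Volume: 1640 m³ = 1,640,000 L.
CYA to add: (44 − 22) = 22 mg/L × 1,640,000 L = 36,080 g cyanuric acid.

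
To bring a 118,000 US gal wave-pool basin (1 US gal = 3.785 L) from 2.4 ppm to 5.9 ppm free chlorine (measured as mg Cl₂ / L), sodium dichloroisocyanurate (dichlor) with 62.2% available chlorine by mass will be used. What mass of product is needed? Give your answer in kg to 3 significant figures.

2.51 kg

Volume: 118,000 US gal × 3.785 L/gal = 446,630 L.
Chlorine deficit: 5.9 − 2.4 = 3.5 ppm = 3.5 mg/L as Cl₂.
Cl₂ equivalent needed: 3.5 mg/L × 446,630 L = 1,563,000 mg = 1563 g.
Product at 62.2% available chlorine: 1563 / 0.622 = 2513 g.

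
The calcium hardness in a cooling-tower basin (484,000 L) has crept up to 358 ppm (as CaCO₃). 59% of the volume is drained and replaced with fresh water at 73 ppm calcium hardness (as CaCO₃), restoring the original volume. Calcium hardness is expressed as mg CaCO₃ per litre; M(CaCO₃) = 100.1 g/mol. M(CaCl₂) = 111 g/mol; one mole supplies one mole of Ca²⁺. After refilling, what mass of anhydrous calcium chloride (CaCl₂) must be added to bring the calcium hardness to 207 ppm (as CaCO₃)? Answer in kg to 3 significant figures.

9.20 kg

After draining 59% and refilling: 358 × 0.41 + 73 × 0.59 = 189.85 ppm.
Deficit to target: 207 − 189.85 = 17.15 mg/L.
As CaCO₃: 17.15 mg/L × 484,000 L = 8301 g; ÷ 100.1 = 82.92 mol Ca²⁺.
Mass: 82.92 × 111 = 9204 g.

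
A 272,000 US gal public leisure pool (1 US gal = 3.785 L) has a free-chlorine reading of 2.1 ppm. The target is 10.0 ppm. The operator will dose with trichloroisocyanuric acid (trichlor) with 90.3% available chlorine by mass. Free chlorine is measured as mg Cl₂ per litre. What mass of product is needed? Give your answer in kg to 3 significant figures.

9.01 kg

Volume: 272,000 US gal × 3.785 L/gal = 1,029,520 L.
Chlorine deficit: 10.0 − 2.1 = 7.9 ppm = 7.9 mg/L as Cl₂.
Cl₂ equivalent needed: 7.9 mg/L × 1,029,520 L = 8,133,000 mg = 8133 g.
Product at 90.3% available chlorine: 8133 / 0.903 = 9007 g.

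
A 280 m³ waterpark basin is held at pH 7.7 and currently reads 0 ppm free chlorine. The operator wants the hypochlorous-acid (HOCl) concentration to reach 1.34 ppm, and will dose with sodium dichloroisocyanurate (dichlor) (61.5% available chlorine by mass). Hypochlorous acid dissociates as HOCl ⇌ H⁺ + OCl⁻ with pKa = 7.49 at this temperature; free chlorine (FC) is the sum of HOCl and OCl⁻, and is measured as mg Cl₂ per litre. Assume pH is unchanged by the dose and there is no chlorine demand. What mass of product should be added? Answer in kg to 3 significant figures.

1.60 kg

Volume: 280 m³ = 280,000 L.
[OCl⁻]/[HOCl] = 10^(pH − pKa) = 10^(7.7 − 7.49) = 1.622; fraction as HOCl = 1/(1 + 1.622) = 0.3814.
Free chlorine required for 1.34 ppm HOCl: 1.34 / 0.3814 = 3.513 ppm.
FC to add: 3.513 − 0 = 3.513 mg/L as Cl₂.
Cl₂ equivalent: 3.513 mg/L × 280,000 L = 983.7 g.
Product at 61.5% available Cl: 983.7 / 0.615 = 1600 g.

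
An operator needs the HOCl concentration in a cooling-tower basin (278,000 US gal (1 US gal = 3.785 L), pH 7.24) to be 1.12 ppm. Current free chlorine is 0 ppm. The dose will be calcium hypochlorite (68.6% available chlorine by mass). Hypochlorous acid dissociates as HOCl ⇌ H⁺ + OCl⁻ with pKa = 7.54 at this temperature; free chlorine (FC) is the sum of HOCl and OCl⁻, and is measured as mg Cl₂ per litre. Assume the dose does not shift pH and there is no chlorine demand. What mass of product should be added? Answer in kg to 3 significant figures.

2.58 kg

Volume: 278,000 US gal × 3.785 L/gal = 1,052,230 L.
[OCl⁻]/[HOCl] = 10^(pH − pKa) = 10^(7.24 − 7.54) = 0.5012; fraction as HOCl = 1/(1 + 0.5012) = 0.6661.
Free chlorine required for 1.12 ppm HOCl: 1.12 / 0.6661 = 1.681 ppm.
FC to add: 1.681 − 0 = 1.681 mg/L as Cl₂.
Cl₂ equivalent: 1.681 mg/L × 1,052,230 L = 1769 g.
Product at 68.6% available Cl: 1769 / 0.686 = 2579 g.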